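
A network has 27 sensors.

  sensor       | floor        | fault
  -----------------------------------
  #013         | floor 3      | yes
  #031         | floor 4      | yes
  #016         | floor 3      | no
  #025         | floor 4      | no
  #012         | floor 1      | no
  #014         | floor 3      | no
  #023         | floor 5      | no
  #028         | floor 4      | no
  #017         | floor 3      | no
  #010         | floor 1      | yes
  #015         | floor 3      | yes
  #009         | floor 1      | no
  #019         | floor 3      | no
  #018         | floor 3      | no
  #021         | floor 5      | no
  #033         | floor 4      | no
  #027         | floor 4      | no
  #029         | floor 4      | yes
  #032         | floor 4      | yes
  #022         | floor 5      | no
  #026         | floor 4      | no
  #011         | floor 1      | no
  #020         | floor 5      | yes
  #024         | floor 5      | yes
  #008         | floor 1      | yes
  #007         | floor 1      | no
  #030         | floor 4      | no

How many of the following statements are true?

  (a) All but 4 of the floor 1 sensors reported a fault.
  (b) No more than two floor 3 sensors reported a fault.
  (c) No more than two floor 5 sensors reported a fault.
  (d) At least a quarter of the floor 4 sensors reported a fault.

(a) floor 1: |A| = 6, |A ∩ B| = 2; needs |A ∖ B| = 4 — true.
(b) floor 3: |A| = 7, |A ∩ B| = 2; needs |A ∩ B| ≤ 2 — true.
(c) floor 5: |A| = 5, |A ∩ B| = 2; needs |A ∩ B| ≤ 2 — true.
(d) floor 4: |A| = 9, |A ∩ B| = 3; needs |A ∩ B| / |A| ≥ 1/4 — true.

4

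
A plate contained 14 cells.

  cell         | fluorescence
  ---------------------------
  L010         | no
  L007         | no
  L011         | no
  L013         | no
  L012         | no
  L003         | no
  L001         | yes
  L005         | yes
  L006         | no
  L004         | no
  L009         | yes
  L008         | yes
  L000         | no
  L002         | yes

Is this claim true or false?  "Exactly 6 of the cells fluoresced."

False

Truth condition: |A ∩ B| = 6.
A (the restrictor) = {L010, L007, L011, L013, L012, L003, L001, L005, L006, L004, L009, L008, L000, L002}, |A| = 14.
A ∩ B = {L001, L005, L009, L008, L002}, so |A ∩ B| = 5.
|A ∩ B| = 5, so the statement is false.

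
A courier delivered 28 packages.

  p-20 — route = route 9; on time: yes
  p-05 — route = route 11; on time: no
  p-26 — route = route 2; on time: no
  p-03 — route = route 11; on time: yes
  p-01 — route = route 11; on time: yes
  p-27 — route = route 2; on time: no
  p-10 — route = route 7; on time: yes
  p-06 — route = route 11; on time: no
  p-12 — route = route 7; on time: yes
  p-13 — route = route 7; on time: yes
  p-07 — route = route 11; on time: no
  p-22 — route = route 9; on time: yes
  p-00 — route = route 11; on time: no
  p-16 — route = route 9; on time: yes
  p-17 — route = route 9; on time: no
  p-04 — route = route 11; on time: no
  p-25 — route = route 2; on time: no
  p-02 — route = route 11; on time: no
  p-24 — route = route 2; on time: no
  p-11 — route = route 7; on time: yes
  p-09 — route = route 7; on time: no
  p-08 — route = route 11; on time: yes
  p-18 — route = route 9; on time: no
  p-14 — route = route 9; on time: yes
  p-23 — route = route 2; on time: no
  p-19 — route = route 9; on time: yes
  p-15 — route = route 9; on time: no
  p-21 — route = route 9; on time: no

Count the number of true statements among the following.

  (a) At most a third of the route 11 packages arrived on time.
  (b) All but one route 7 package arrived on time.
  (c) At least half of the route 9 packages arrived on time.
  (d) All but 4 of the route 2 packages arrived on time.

3

(a) route 11: |A| = 9, |A ∩ B| = 3; needs |A ∩ B| / |A| ≤ 1/3 — true.
(b) route 7: |A| = 5, |A ∩ B| = 4; needs |A ∖ B| = 1 — true.
(c) route 9: |A| = 9, |A ∩ B| = 5; needs |A ∩ B| ≥ |A ∖ B| — true.
(d) route 2: |A| = 5, |A ∩ B| = 0; needs |A ∖ B| = 4 — false.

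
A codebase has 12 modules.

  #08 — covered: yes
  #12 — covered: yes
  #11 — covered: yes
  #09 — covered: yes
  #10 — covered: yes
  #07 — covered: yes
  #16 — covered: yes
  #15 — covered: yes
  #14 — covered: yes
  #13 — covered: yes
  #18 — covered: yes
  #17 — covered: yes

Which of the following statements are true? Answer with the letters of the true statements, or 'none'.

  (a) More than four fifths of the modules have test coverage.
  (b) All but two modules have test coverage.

(a)

|A| = 12, |A ∩ B| = 12, |A ∖ B| = 0.
(a) |A ∩ B| / |A| > 4/5: holds.
(b) |A ∖ B| = 2: fails.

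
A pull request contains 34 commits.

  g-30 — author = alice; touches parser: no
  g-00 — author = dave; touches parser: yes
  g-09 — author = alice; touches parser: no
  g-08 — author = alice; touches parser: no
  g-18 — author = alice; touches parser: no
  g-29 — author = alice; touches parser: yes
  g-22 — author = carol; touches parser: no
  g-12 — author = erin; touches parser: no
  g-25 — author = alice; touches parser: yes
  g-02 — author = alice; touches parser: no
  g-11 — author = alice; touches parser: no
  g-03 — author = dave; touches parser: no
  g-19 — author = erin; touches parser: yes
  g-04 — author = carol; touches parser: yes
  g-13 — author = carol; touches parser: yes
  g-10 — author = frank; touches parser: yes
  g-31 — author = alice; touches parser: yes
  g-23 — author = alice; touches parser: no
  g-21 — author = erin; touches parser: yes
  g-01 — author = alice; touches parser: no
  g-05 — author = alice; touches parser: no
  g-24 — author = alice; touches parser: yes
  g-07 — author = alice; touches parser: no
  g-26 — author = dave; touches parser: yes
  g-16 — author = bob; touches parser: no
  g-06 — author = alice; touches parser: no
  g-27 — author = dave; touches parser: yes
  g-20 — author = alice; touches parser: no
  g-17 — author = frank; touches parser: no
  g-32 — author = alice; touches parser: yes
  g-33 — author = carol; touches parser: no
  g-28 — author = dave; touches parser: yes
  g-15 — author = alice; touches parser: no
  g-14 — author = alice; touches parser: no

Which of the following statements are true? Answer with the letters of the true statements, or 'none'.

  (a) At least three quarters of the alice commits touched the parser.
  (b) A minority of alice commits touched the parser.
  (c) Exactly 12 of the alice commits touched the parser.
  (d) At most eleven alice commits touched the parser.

|A| = 19, |A ∩ B| = 5, |A ∖ B| = 14.
(a) |A ∩ B| / |A| ≥ 3/4: fails.
(b) |A ∩ B| < |A ∖ B|: holds.
(c) |A ∩ B| = 12: fails.
(d) |A ∩ B| ≤ 11: holds.

(b), (d)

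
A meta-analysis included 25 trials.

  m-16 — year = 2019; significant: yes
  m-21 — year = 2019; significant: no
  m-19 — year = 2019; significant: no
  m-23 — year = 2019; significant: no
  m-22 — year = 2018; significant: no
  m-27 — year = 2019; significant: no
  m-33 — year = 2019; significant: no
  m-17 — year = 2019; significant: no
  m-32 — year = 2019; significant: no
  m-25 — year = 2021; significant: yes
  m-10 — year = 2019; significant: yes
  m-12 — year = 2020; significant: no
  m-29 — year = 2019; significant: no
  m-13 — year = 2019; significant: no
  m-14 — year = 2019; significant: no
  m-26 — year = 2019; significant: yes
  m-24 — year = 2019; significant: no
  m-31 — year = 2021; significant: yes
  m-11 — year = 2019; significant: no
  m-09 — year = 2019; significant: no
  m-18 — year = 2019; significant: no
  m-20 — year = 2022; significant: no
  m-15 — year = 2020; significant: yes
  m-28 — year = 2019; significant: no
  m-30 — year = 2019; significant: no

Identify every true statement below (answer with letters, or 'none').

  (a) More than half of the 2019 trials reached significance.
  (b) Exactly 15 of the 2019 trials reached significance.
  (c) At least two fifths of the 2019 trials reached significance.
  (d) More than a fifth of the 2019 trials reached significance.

|A| = 19, |A ∩ B| = 3, |A ∖ B| = 16.
(a) |A ∩ B| > |A ∖ B|: fails.
(b) |A ∩ B| = 15: fails.
(c) |A ∩ B| / |A| ≥ 2/5: fails.
(d) |A ∩ B| / |A| > 1/5: fails.

none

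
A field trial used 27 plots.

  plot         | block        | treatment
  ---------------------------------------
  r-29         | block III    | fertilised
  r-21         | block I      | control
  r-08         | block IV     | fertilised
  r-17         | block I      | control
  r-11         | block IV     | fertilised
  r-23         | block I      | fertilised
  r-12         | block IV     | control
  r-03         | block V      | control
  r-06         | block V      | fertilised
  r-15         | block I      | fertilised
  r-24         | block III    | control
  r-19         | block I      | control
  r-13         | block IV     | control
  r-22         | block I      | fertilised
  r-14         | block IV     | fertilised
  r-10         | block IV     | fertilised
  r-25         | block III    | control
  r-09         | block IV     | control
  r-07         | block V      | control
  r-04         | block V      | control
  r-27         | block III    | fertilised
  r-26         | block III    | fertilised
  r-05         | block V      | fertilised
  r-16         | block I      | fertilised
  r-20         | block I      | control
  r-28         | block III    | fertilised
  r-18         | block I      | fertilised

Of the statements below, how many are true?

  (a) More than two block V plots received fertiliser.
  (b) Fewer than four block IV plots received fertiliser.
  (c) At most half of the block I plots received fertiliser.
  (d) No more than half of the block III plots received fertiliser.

0

(a) block V: |A| = 5, |A ∩ B| = 2; needs |A ∩ B| > 2 — false.
(b) block IV: |A| = 7, |A ∩ B| = 4; needs |A ∩ B| < 4 — false.
(c) block I: |A| = 9, |A ∩ B| = 5; needs |A ∩ B| ≤ |A ∖ B| — false.
(d) block III: |A| = 6, |A ∩ B| = 4; needs |A ∩ B| ≤ |A ∖ B| — false.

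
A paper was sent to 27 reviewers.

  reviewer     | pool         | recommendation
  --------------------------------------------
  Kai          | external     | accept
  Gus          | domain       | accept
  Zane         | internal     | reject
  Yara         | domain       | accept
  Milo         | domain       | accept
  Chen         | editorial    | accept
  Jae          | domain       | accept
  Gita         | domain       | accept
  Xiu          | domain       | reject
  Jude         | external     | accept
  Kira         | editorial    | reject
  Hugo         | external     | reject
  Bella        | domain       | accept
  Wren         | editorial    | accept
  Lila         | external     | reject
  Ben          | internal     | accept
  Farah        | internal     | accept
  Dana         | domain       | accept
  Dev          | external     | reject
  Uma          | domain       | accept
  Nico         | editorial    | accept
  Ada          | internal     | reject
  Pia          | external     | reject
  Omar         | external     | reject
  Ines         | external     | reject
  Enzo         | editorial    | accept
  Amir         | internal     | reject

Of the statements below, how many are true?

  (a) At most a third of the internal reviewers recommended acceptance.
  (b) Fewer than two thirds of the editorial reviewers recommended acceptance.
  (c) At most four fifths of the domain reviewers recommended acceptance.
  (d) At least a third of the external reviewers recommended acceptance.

(a) internal: |A| = 5, |A ∩ B| = 2; needs |A ∩ B| / |A| ≤ 1/3 — false.
(b) editorial: |A| = 5, |A ∩ B| = 4; needs |A ∩ B| / |A| < 2/3 — false.
(c) domain: |A| = 9, |A ∩ B| = 8; needs |A ∩ B| / |A| ≤ 4/5 — false.
(d) external: |A| = 8, |A ∩ B| = 2; needs |A ∩ B| / |A| ≥ 1/3 — false.

0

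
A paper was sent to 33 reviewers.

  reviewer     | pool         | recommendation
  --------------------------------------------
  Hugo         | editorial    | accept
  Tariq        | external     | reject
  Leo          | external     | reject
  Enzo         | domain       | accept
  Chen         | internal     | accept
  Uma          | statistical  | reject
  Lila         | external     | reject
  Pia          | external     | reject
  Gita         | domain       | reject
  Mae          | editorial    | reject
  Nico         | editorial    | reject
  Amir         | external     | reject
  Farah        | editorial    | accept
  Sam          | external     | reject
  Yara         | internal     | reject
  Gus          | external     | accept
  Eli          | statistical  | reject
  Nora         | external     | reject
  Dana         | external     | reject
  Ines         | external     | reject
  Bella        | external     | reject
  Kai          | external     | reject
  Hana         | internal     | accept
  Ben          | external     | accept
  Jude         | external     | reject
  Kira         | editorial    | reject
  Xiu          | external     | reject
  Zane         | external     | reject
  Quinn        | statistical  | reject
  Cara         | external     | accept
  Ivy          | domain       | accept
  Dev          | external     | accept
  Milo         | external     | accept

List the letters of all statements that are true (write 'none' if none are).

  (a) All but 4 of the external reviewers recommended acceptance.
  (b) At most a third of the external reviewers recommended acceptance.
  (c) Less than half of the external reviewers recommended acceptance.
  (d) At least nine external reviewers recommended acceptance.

(b), (c)

|A| = 19, |A ∩ B| = 5, |A ∖ B| = 14.
(a) |A ∖ B| = 4: fails.
(b) |A ∩ B| / |A| ≤ 1/3: holds.
(c) |A ∩ B| < |A ∖ B|: holds.
(d) |A ∩ B| ≥ 9: fails.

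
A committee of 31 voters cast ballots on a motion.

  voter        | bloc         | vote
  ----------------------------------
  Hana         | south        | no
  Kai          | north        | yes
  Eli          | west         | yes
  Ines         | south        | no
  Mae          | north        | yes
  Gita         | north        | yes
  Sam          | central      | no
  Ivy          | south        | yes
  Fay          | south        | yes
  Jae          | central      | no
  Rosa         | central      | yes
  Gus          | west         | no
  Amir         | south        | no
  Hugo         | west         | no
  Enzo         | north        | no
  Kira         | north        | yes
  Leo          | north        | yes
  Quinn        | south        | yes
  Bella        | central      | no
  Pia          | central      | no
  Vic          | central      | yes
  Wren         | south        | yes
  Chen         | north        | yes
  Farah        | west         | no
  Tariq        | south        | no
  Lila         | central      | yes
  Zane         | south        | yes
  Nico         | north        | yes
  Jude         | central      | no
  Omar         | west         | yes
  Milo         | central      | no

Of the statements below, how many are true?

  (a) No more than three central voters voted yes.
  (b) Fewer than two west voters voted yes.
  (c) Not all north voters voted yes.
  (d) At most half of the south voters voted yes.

2

(a) central: |A| = 9, |A ∩ B| = 3; needs |A ∩ B| ≤ 3 — true.
(b) west: |A| = 5, |A ∩ B| = 2; needs |A ∩ B| < 2 — false.
(c) north: |A| = 8, |A ∩ B| = 7; needs A ⊄ B (|A ∖ B| ≥ 1) — true.
(d) south: |A| = 9, |A ∩ B| = 5; needs |A ∩ B| ≤ |A ∖ B| — false.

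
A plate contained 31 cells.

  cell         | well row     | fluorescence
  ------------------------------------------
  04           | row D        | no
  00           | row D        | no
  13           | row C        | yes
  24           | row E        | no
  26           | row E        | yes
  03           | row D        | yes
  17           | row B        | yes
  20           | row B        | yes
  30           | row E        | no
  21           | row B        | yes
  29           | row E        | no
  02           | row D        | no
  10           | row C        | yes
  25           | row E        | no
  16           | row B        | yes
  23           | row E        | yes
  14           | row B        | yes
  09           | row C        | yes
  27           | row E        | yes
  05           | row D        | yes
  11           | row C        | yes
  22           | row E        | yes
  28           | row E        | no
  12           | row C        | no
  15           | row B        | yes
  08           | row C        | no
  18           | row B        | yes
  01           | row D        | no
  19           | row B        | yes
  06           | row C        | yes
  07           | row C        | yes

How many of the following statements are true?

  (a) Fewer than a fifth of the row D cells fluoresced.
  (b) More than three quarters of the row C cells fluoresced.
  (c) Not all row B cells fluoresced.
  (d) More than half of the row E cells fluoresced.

(a) row D: |A| = 6, |A ∩ B| = 2; needs |A ∩ B| / |A| < 1/5 — false.
(b) row C: |A| = 8, |A ∩ B| = 6; needs |A ∩ B| / |A| > 3/4 — false.
(c) row B: |A| = 8, |A ∩ B| = 8; needs A ⊄ B (|A ∖ B| ≥ 1) — false.
(d) row E: |A| = 9, |A ∩ B| = 4; needs |A ∩ B| > |A ∖ B| — false.

0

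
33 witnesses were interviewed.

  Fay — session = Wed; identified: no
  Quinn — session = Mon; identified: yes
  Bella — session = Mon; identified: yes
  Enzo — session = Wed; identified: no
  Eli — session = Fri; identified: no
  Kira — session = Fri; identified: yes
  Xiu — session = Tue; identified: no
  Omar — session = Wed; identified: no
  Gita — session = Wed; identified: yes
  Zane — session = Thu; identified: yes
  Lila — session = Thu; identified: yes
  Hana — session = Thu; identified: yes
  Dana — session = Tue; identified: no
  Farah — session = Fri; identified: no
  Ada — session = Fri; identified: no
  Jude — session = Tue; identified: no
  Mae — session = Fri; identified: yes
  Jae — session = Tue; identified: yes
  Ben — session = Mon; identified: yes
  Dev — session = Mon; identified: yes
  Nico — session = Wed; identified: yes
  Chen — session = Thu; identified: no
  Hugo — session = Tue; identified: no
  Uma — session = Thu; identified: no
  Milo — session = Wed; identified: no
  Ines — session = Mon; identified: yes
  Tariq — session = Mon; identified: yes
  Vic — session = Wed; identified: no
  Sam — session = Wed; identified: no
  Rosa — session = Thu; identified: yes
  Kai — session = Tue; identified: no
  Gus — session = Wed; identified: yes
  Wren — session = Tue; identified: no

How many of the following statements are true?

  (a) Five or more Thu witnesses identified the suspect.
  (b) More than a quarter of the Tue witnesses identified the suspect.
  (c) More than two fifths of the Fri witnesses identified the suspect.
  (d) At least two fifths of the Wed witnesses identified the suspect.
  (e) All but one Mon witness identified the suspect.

(a) Thu: |A| = 6, |A ∩ B| = 4; needs |A ∩ B| ≥ 5 — false.
(b) Tue: |A| = 7, |A ∩ B| = 1; needs |A ∩ B| / |A| > 1/4 — false.
(c) Fri: |A| = 5, |A ∩ B| = 2; needs |A ∩ B| / |A| > 2/5 — false.
(d) Wed: |A| = 9, |A ∩ B| = 3; needs |A ∩ B| / |A| ≥ 2/5 — false.
(e) Mon: |A| = 6, |A ∩ B| = 6; needs |A ∖ B| = 1 — false.

0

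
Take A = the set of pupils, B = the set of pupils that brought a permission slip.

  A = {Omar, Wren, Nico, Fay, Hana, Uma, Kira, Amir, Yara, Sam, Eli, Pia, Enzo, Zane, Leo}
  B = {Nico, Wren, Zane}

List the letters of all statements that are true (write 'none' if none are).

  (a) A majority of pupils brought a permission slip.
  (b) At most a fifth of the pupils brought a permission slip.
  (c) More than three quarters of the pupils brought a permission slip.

(b)

|A| = 15, |A ∩ B| = 3, |A ∖ B| = 12.
(a) |A ∩ B| > |A ∖ B|: fails.
(b) |A ∩ B| / |A| ≤ 1/5: holds.
(c) |A ∩ B| / |A| > 3/4: fails.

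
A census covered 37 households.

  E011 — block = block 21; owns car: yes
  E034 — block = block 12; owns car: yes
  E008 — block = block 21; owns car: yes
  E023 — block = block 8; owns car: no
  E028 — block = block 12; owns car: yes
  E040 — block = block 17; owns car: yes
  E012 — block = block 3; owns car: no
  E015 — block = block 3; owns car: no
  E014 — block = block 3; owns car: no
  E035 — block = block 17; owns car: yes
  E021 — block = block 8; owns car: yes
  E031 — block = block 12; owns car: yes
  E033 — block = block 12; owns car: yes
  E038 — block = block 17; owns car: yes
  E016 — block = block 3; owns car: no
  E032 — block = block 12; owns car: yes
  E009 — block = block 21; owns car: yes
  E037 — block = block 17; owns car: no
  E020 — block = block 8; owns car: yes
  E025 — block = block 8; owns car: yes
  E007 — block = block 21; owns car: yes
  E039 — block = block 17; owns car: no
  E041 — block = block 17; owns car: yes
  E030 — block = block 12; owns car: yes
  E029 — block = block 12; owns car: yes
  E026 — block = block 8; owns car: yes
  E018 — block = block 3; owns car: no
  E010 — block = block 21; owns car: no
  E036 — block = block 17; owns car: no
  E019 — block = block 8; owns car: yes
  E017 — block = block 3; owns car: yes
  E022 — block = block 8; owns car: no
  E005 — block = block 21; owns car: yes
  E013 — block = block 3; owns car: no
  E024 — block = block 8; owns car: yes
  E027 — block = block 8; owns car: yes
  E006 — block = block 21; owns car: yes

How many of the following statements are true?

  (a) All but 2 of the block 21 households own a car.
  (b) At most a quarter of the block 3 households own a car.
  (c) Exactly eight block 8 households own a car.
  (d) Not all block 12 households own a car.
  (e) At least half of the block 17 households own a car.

(a) block 21: |A| = 7, |A ∩ B| = 6; needs |A ∖ B| = 2 — false.
(b) block 3: |A| = 7, |A ∩ B| = 1; needs |A ∩ B| / |A| ≤ 1/4 — true.
(c) block 8: |A| = 9, |A ∩ B| = 7; needs |A ∩ B| = 8 — false.
(d) block 12: |A| = 7, |A ∩ B| = 7; needs A ⊄ B (|A ∖ B| ≥ 1) — false.
(e) block 17: |A| = 7, |A ∩ B| = 4; needs |A ∩ B| ≥ |A ∖ B| — true.

2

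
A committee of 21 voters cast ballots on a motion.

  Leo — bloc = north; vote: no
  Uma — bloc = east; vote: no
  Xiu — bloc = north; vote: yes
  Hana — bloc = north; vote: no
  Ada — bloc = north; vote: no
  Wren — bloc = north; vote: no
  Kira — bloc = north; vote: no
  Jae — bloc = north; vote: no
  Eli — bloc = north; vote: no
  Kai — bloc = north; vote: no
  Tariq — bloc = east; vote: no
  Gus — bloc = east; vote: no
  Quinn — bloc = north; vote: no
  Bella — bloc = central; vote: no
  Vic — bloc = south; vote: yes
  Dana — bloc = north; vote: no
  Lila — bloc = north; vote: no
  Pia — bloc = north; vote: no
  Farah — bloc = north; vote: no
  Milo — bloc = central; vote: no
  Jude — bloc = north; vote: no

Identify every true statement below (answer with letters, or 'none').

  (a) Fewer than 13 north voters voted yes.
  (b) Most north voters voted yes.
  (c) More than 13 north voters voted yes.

|A| = 15, |A ∩ B| = 1, |A ∖ B| = 14.
(a) |A ∩ B| < 13: holds.
(b) |A ∩ B| > |A ∖ B|: fails.
(c) |A ∩ B| > 13: fails.

(a)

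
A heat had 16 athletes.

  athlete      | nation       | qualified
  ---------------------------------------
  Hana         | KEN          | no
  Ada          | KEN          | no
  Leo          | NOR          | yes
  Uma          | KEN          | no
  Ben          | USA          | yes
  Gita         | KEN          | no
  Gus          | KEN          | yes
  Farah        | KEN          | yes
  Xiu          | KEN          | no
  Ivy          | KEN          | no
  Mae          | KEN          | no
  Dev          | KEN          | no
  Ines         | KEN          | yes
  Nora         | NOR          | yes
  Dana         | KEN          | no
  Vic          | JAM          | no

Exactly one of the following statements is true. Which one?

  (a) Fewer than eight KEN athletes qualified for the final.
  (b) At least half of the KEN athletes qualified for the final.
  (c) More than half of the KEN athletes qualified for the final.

|A| = 12, |A ∩ B| = 3, |A ∖ B| = 9.
(a) requires |A ∩ B| < 8: true.
(b) requires |A ∩ B| ≥ |A ∖ B|: false.
(c) requires |A ∩ B| > |A ∖ B|: false.

(a)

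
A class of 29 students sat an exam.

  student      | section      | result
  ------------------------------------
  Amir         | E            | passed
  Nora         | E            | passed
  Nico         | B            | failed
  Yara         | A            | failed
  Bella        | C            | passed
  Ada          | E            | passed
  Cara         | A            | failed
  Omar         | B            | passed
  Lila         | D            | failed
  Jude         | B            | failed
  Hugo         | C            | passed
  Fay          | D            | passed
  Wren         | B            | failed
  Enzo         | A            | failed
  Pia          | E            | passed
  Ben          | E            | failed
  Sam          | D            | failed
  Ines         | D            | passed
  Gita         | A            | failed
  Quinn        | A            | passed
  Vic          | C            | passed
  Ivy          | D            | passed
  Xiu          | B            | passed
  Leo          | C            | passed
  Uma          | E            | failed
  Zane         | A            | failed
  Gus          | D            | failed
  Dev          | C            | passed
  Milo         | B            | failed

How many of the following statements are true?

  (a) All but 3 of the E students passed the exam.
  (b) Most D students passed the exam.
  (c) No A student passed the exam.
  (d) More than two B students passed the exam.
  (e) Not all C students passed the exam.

0

(a) E: |A| = 6, |A ∩ B| = 4; needs |A ∖ B| = 3 — false.
(b) D: |A| = 6, |A ∩ B| = 3; needs |A ∩ B| > |A ∖ B| — false.
(c) A: |A| = 6, |A ∩ B| = 1; needs A ∩ B = ∅ (|A ∩ B| = 0) — false.
(d) B: |A| = 6, |A ∩ B| = 2; needs |A ∩ B| > 2 — false.
(e) C: |A| = 5, |A ∩ B| = 5; needs A ⊄ B (|A ∖ B| ≥ 1) — false.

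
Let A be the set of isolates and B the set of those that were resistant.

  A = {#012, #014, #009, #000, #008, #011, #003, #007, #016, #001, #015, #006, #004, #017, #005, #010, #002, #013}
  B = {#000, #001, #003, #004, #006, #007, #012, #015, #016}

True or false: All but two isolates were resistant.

False

'All but two isolates were resistant' holds iff |A ∖ B| = 2.
|A| = 18, |A ∩ B| = 9, |A ∖ B| = 9.
|A ∖ B| = 9, so the statement is false.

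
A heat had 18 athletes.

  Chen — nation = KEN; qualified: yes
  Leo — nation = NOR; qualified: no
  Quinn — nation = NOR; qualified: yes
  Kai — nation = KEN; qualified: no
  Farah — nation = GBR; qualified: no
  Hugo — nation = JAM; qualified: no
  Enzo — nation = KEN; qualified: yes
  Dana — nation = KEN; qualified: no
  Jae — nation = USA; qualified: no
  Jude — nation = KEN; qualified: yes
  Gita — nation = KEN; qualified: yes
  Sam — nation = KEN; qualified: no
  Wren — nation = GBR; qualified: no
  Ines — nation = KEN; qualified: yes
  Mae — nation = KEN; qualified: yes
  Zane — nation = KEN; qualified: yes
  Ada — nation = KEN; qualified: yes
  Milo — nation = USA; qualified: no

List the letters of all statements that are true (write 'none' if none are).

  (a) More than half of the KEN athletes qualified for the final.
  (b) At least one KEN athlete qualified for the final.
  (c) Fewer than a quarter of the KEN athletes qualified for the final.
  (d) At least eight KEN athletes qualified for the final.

|A| = 11, |A ∩ B| = 8, |A ∖ B| = 3.
(a) |A ∩ B| > |A ∖ B|: holds.
(b) A ∩ B ≠ ∅ (|A ∩ B| ≥ 1): holds.
(c) |A ∩ B| / |A| < 1/4: fails.
(d) |A ∩ B| ≥ 8: holds.

(a), (b), (d)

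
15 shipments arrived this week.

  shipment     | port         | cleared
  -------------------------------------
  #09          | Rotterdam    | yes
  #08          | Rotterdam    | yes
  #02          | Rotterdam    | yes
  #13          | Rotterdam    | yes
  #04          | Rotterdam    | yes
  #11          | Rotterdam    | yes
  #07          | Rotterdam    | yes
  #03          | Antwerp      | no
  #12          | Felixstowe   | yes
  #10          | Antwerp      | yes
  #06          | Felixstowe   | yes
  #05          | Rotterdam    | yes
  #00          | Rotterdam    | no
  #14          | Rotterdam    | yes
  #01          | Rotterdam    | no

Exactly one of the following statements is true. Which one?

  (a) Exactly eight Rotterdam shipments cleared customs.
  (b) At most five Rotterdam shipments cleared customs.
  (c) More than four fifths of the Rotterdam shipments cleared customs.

|A| = 11, |A ∩ B| = 9, |A ∖ B| = 2.
(a) requires |A ∩ B| = 8: false.
(b) requires |A ∩ B| ≤ 5: false.
(c) requires |A ∩ B| / |A| > 4/5: true.

(c)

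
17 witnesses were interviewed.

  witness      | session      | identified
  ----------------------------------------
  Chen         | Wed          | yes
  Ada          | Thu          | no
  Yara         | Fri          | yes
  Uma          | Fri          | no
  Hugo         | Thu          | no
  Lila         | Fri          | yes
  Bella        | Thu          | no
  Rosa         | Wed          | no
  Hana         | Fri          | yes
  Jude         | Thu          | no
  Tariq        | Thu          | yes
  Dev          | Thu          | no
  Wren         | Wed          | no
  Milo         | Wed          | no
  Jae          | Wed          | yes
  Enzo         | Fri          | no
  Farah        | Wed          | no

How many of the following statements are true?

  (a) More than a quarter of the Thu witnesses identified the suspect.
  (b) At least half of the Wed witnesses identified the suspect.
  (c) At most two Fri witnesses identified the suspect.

(a) Thu: |A| = 6, |A ∩ B| = 1; needs |A ∩ B| / |A| > 1/4 — false.
(b) Wed: |A| = 6, |A ∩ B| = 2; needs |A ∩ B| ≥ |A ∖ B| — false.
(c) Fri: |A| = 5, |A ∩ B| = 3; needs |A ∩ B| ≤ 2 — false.

0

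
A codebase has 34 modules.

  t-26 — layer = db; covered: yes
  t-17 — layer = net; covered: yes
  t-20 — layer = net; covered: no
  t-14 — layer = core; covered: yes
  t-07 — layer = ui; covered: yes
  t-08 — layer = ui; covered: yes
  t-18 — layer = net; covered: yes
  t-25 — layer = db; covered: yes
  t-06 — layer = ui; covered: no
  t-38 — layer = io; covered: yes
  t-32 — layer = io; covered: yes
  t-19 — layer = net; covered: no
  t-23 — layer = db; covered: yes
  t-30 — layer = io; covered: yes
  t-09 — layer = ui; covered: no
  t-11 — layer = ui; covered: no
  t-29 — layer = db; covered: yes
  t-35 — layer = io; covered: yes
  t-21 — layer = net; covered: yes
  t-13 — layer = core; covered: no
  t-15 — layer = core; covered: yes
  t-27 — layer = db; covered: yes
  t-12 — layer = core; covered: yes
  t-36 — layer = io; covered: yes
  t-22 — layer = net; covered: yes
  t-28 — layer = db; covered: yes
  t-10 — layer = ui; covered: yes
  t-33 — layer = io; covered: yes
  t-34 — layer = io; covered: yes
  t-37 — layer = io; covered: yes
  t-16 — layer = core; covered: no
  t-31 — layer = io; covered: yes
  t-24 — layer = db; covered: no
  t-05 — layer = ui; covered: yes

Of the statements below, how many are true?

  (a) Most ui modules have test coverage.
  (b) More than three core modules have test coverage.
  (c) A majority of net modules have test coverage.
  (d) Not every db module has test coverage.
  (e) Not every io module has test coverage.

3

(a) ui: |A| = 7, |A ∩ B| = 4; needs |A ∩ B| > |A ∖ B| — true.
(b) core: |A| = 5, |A ∩ B| = 3; needs |A ∩ B| > 3 — false.
(c) net: |A| = 6, |A ∩ B| = 4; needs |A ∩ B| > |A ∖ B| — true.
(d) db: |A| = 7, |A ∩ B| = 6; needs A ⊄ B (|A ∖ B| ≥ 1) — true.
(e) io: |A| = 9, |A ∩ B| = 9; needs A ⊄ B (|A ∖ B| ≥ 1) — false.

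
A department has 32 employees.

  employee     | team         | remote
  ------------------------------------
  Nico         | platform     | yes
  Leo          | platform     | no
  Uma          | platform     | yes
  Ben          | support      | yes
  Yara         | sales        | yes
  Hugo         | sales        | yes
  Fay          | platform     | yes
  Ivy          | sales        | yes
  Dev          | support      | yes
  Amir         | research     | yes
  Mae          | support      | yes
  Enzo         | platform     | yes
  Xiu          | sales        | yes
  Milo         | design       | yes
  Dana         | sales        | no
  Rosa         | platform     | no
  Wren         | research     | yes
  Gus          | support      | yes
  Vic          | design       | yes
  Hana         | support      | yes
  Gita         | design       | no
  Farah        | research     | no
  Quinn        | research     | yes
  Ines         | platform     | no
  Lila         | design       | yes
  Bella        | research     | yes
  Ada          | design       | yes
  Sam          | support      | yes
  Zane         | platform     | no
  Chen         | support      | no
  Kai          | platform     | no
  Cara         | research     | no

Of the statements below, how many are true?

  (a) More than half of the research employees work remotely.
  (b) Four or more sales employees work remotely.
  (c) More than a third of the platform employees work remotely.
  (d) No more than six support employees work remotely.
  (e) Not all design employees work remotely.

(a) research: |A| = 6, |A ∩ B| = 4; needs |A ∩ B| > |A ∖ B| — true.
(b) sales: |A| = 5, |A ∩ B| = 4; needs |A ∩ B| ≥ 4 — true.
(c) platform: |A| = 9, |A ∩ B| = 4; needs |A ∩ B| / |A| > 1/3 — true.
(d) support: |A| = 7, |A ∩ B| = 6; needs |A ∩ B| ≤ 6 — true.
(e) design: |A| = 5, |A ∩ B| = 4; needs A ⊄ B (|A ∖ B| ≥ 1) — true.

5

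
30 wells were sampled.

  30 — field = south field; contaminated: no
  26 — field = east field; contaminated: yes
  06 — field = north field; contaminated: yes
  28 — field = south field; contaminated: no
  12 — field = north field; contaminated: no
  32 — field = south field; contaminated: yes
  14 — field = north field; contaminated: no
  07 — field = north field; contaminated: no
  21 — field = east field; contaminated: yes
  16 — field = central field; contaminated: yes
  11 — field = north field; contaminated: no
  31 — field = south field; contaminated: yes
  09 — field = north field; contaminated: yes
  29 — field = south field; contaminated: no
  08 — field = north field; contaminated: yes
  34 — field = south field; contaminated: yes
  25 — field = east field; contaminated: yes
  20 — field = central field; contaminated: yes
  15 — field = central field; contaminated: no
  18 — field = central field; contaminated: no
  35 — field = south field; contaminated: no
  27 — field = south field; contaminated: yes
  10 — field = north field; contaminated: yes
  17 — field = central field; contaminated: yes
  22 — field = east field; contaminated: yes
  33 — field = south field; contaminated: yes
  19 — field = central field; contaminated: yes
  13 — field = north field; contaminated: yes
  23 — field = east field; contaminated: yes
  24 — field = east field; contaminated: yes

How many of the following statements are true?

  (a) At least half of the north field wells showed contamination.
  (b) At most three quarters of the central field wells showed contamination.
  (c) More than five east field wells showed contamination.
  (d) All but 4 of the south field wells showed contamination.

(a) north field: |A| = 9, |A ∩ B| = 5; needs |A ∩ B| ≥ |A ∖ B| — true.
(b) central field: |A| = 6, |A ∩ B| = 4; needs |A ∩ B| / |A| ≤ 3/4 — true.
(c) east field: |A| = 6, |A ∩ B| = 6; needs |A ∩ B| > 5 — true.
(d) south field: |A| = 9, |A ∩ B| = 5; needs |A ∖ B| = 4 — true.

4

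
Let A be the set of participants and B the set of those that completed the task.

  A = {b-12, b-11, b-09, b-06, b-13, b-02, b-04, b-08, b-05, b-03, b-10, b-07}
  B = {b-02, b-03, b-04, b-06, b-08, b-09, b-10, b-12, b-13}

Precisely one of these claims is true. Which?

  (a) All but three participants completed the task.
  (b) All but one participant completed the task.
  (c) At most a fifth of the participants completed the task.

(a)

|A| = 12, |A ∩ B| = 9, |A ∖ B| = 3.
(a) requires |A ∖ B| = 3: true.
(b) requires |A ∖ B| = 1: false.
(c) requires |A ∩ B| / |A| ≤ 1/5: false.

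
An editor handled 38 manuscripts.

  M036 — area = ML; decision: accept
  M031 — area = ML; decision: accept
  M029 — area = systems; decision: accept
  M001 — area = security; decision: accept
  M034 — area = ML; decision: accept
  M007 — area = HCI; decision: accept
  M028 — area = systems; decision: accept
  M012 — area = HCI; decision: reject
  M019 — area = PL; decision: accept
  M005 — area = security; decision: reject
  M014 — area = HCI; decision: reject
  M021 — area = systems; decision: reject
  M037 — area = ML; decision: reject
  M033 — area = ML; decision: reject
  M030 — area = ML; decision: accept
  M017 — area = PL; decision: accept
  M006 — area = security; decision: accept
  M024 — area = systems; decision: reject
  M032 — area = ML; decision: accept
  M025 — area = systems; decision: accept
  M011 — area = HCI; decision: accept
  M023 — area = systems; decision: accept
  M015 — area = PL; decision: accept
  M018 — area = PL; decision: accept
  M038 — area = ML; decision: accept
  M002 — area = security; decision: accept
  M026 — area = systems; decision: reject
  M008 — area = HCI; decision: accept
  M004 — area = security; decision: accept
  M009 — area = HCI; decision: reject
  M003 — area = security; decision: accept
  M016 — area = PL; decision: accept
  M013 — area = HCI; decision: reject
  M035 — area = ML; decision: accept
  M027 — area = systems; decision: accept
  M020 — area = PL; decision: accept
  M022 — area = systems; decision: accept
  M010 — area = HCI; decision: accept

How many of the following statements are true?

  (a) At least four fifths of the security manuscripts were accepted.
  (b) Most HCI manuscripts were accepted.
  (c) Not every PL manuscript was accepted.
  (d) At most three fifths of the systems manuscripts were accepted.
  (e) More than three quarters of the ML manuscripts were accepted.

(a) security: |A| = 6, |A ∩ B| = 5; needs |A ∩ B| / |A| ≥ 4/5 — true.
(b) HCI: |A| = 8, |A ∩ B| = 4; needs |A ∩ B| > |A ∖ B| — false.
(c) PL: |A| = 6, |A ∩ B| = 6; needs A ⊄ B (|A ∖ B| ≥ 1) — false.
(d) systems: |A| = 9, |A ∩ B| = 6; needs |A ∩ B| / |A| ≤ 3/5 — false.
(e) ML: |A| = 9, |A ∩ B| = 7; needs |A ∩ B| / |A| > 3/4 — true.

2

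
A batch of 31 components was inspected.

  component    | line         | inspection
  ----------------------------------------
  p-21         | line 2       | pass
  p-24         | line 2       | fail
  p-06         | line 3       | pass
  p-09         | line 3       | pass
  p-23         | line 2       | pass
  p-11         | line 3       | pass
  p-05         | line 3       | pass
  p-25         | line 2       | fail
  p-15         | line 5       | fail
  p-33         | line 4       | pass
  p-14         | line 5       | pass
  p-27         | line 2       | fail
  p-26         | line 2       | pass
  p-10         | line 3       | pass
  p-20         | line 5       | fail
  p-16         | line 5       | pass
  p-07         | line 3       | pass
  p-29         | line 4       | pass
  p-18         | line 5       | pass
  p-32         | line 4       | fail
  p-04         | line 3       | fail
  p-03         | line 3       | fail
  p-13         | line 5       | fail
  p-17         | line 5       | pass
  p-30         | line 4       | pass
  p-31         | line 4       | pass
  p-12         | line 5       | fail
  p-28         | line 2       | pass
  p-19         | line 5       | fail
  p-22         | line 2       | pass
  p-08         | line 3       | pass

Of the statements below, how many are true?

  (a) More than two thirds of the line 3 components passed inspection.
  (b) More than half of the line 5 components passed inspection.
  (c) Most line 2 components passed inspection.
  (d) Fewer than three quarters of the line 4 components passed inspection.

2

(a) line 3: |A| = 9, |A ∩ B| = 7; needs |A ∩ B| / |A| > 2/3 — true.
(b) line 5: |A| = 9, |A ∩ B| = 4; needs |A ∩ B| > |A ∖ B| — false.
(c) line 2: |A| = 8, |A ∩ B| = 5; needs |A ∩ B| > |A ∖ B| — true.
(d) line 4: |A| = 5, |A ∩ B| = 4; needs |A ∩ B| / |A| < 3/4 — false.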